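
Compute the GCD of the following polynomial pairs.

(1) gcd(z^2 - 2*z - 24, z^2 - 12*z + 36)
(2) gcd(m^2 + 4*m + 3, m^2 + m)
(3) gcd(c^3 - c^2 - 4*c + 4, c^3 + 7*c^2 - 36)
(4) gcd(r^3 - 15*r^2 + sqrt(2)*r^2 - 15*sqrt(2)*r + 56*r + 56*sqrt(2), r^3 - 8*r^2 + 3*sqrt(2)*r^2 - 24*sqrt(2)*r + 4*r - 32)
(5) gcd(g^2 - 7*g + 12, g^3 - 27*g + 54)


(1) = gcd((z - 6)*(z + 4), (z - 6)^2) = z - 6
(2) = gcd((m + 1)*(m + 3), m*(m + 1)) = m + 1
(3) = c - 2
(4) = r^2 + r*(-8 + sqrt(2)) - 8*sqrt(2)
(5) = gcd((g - 4)*(g - 3), (g - 3)^2*(g + 6)) = g - 3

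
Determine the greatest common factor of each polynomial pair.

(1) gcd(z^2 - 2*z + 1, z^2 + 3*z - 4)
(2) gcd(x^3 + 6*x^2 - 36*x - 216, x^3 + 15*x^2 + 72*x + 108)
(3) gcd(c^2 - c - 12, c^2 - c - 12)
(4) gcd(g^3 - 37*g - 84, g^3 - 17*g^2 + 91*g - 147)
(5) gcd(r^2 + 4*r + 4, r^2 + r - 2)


(1) = gcd((z - 1)^2, (z - 1)*(z + 4)) = z - 1
(2) = x^2 + 12*x + 36
(3) = gcd((c - 4)*(c + 3), (c - 4)*(c + 3)) = c^2 - c - 12
(4) = gcd((g - 7)*(g + 3)*(g + 4), (g - 7)^2*(g - 3)) = g - 7
(5) = r + 2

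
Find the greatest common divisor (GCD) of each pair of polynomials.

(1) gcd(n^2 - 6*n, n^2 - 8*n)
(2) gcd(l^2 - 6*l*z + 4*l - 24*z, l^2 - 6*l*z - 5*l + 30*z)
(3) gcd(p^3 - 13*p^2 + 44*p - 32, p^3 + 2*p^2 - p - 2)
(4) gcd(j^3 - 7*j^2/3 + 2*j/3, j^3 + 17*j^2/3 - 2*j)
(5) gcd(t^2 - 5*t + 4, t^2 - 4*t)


(1) = n
(2) = -l + 6*z
(3) = p - 1
(4) = j^2 - j/3
(5) = t - 4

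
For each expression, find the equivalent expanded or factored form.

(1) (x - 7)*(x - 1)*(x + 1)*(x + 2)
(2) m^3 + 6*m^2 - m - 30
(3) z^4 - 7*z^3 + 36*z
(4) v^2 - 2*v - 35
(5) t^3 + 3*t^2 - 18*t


(1) = x^4 - 5*x^3 - 15*x^2 + 5*x + 14
(2) = (m - 2)*(m + 3)*(m + 5)
(3) = z*(z - 6)*(z - 3)*(z + 2)
(4) = (v - 7)*(v + 5)
(5) = t*(t - 3)*(t + 6)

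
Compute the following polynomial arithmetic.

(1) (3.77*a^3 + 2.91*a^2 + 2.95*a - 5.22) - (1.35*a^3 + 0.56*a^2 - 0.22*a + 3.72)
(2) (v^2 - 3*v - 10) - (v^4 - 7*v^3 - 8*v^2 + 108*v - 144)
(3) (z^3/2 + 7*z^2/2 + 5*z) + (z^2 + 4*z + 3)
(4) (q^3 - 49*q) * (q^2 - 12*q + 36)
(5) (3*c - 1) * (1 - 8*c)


(1) = 2.42*a^3 + 2.35*a^2 + 3.17*a - 8.94
(2) = -v^4 + 7*v^3 + 9*v^2 - 111*v + 134
(3) = z^3/2 + 9*z^2/2 + 9*z + 3
(4) = q^5 - 12*q^4 - 13*q^3 + 588*q^2 - 1764*q
(5) = -24*c^2 + 11*c - 1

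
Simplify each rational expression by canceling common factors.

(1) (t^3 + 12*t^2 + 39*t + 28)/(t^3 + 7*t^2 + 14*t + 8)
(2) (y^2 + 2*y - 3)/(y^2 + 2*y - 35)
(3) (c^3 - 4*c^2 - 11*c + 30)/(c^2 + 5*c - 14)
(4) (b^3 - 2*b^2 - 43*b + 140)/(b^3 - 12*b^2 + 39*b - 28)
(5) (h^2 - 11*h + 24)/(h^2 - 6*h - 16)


(1) = (t + 7)/(t + 2)
(2) = (y^2 + 2*y - 3)/(y^2 + 2*y - 35)
(3) = (c^2 - 2*c - 15)/(c + 7)
(4) = (b^2 + 2*b - 35)/(b^2 - 8*b + 7)
(5) = (h - 3)/(h + 2)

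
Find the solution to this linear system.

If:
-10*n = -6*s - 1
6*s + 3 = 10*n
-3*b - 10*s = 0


Then:
No Solution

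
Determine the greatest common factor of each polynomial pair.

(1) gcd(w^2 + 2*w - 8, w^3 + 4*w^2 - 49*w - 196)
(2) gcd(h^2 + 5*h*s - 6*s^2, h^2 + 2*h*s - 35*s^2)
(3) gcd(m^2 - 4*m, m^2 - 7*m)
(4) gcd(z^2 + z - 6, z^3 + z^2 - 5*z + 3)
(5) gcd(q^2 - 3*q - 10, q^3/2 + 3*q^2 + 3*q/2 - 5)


(1) = gcd((w - 2)*(w + 4), (w - 7)*(w + 4)*(w + 7)) = w + 4
(2) = gcd((h - s)*(h + 6*s), (h - 5*s)*(h + 7*s)) = 1
(3) = m
(4) = gcd((z - 2)*(z + 3), (z - 1)^2*(z + 3)) = z + 3
(5) = gcd((q - 5)*(q + 2), (q/2 + 1)*(q - 1)*(q + 5)) = q + 2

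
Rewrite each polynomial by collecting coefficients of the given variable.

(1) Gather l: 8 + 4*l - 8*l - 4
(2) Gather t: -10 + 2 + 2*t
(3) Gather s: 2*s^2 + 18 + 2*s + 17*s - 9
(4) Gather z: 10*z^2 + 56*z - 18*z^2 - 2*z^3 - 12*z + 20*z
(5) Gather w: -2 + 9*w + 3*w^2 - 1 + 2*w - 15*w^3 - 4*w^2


(1) = 4 - 4*l
(2) = 2*t - 8
(3) = 2*s^2 + 19*s + 9
(4) = -2*z^3 - 8*z^2 + 64*z
(5) = -15*w^3 - w^2 + 11*w - 3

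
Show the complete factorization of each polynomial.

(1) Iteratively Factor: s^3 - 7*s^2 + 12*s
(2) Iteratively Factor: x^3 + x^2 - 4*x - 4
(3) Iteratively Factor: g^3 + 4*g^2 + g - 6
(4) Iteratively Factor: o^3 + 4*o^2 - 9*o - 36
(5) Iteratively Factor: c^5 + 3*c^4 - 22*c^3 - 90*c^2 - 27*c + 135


(1) = (s)*(s^2 - 7*s + 12) = s*(s - 4)*(s - 3)
(2) = (x - 2)*(x^2 + 3*x + 2) = (x - 2)*(x + 2)*(x + 1)
(3) = (g + 2)*(g^2 + 2*g - 3) = (g + 2)*(g + 3)*(g - 1)
(4) = (o + 3)*(o^2 + o - 12) = (o + 3)*(o + 4)*(o - 3)
(5) = (c - 5)*(c^4 + 8*c^3 + 18*c^2 - 27) = (c - 5)*(c + 3)*(c^3 + 5*c^2 + 3*c - 9) = (c - 5)*(c - 1)*(c + 3)*(c^2 + 6*c + 9) = (c - 5)*(c - 1)*(c + 3)^2*(c + 3)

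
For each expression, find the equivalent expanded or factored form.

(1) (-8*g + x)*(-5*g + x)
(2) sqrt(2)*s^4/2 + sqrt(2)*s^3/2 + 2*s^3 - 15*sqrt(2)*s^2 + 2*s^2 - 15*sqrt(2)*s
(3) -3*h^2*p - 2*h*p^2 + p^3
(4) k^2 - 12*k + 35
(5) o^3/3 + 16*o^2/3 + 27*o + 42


(1) = 40*g^2 - 13*g*x + x^2
(2) = s*(s - 3*sqrt(2))*(s + 5*sqrt(2))*(sqrt(2)*s/2 + sqrt(2)/2)
(3) = p*(-3*h + p)*(h + p)
(4) = (k - 7)*(k - 5)
(5) = (o/3 + 1)*(o + 6)*(o + 7)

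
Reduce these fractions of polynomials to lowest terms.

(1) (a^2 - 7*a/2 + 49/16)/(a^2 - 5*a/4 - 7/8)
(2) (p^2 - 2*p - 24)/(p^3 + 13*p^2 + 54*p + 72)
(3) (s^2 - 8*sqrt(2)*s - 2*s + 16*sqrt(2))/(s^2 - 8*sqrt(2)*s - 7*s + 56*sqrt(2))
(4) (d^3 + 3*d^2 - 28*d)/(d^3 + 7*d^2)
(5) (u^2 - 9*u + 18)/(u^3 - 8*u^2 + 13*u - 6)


(1) = (4*a - 7)/(4*a + 2)
(2) = (p - 6)/(p^2 + 9*p + 18)
(3) = (s - 2)/(s - 7)
(4) = (d - 4)/d
(5) = (u - 3)/(u^2 - 2*u + 1)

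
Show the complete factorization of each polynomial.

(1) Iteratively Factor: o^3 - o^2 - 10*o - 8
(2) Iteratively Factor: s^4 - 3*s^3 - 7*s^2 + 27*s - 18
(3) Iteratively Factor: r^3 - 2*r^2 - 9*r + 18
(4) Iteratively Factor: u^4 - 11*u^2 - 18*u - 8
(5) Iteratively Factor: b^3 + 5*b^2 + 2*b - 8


(1) = (o + 1)*(o^2 - 2*o - 8) = (o + 1)*(o + 2)*(o - 4)
(2) = (s + 3)*(s^3 - 6*s^2 + 11*s - 6) = (s - 2)*(s + 3)*(s^2 - 4*s + 3) = (s - 2)*(s - 1)*(s + 3)*(s - 3)
(3) = (r + 3)*(r^2 - 5*r + 6) = (r - 3)*(r + 3)*(r - 2)
(4) = (u + 1)*(u^3 - u^2 - 10*u - 8) = (u + 1)^2*(u^2 - 2*u - 8) = (u - 4)*(u + 1)^2*(u + 2)
(5) = (b - 1)*(b^2 + 6*b + 8) = (b - 1)*(b + 4)*(b + 2)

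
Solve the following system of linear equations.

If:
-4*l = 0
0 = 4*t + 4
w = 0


Then:
l = 0
t = -1
w = 0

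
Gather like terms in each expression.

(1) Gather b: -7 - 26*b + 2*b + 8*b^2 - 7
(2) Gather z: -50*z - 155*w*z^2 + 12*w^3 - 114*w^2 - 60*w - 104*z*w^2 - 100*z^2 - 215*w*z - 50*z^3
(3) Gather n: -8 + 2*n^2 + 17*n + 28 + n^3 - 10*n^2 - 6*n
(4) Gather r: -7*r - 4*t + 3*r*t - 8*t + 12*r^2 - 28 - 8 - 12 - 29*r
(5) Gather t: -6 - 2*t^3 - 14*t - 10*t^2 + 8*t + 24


(1) = 8*b^2 - 24*b - 14
(2) = 12*w^3 - 114*w^2 - 60*w - 50*z^3 + z^2*(-155*w - 100) + z*(-104*w^2 - 215*w - 50)
(3) = n^3 - 8*n^2 + 11*n + 20
(4) = 12*r^2 + r*(3*t - 36) - 12*t - 48
(5) = -2*t^3 - 10*t^2 - 6*t + 18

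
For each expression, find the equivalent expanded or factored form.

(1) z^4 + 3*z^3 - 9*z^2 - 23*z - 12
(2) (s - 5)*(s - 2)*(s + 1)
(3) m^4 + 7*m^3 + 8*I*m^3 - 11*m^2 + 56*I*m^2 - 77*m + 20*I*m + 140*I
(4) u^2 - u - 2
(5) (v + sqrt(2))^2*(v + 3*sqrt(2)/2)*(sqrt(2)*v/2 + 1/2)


(1) = (z - 3)*(z + 1)^2*(z + 4)
(2) = s^3 - 6*s^2 + 3*s + 10
(3) = (m + 7)*(m - I)*(m + 4*I)*(m + 5*I)
(4) = (u - 2)*(u + 1)
(5) = sqrt(2)*v^4/2 + 4*v^3 + 23*sqrt(2)*v^2/4 + 7*v + 3*sqrt(2)/2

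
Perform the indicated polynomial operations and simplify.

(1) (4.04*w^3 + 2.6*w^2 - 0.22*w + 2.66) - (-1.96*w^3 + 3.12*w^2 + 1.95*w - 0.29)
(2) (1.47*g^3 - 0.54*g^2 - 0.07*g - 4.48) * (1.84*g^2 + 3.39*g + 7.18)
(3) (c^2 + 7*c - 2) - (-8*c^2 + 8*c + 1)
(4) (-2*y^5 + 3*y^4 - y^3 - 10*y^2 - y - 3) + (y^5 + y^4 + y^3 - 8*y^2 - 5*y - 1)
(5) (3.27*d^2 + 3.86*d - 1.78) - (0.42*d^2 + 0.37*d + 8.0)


(1) = 6.0*w^3 - 0.52*w^2 - 2.17*w + 2.95
(2) = 2.7048*g^5 + 3.9897*g^4 + 8.5952*g^3 - 12.3577*g^2 - 15.6898*g - 32.1664
(3) = 9*c^2 - c - 3
(4) = -y^5 + 4*y^4 - 18*y^2 - 6*y - 4
(5) = 2.85*d^2 + 3.49*d - 9.78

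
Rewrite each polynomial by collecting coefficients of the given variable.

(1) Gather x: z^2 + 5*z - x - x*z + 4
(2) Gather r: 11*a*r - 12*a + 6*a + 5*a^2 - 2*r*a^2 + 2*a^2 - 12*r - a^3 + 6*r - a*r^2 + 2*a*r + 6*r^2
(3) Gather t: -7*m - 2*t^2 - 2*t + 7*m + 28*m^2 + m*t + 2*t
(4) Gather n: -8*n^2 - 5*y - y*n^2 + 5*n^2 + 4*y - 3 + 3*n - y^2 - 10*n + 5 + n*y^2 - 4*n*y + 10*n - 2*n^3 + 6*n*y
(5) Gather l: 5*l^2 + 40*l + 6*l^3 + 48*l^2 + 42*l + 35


(1) = x*(-z - 1) + z^2 + 5*z + 4
(2) = -a^3 + 7*a^2 - 6*a + r^2*(6 - a) + r*(-2*a^2 + 13*a - 6)
(3) = 28*m^2 + m*t - 2*t^2
(4) = -2*n^3 + n^2*(-y - 3) + n*(y^2 + 2*y + 3) - y^2 - y + 2
(5) = 6*l^3 + 53*l^2 + 82*l + 35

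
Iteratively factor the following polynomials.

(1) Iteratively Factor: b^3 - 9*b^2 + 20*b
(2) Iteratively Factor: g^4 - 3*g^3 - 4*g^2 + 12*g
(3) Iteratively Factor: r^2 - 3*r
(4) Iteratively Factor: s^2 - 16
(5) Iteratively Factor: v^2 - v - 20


(1) = (b)*(b^2 - 9*b + 20) = b*(b - 4)*(b - 5)
(2) = (g + 2)*(g^3 - 5*g^2 + 6*g) = (g - 2)*(g + 2)*(g^2 - 3*g) = g*(g - 2)*(g + 2)*(g - 3)
(3) = (r)*(r - 3)
(4) = (s + 4)*(s - 4)
(5) = (v - 5)*(v + 4)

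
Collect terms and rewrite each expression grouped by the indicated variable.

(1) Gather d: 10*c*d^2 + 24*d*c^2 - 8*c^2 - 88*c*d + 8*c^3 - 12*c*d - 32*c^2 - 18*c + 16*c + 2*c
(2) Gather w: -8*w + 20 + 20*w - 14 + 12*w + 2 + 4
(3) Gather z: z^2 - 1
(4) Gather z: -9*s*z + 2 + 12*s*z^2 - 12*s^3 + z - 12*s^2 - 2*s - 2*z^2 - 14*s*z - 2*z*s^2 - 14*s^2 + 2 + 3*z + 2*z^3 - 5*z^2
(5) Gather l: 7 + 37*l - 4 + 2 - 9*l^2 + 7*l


(1) = 8*c^3 - 40*c^2 + 10*c*d^2 + d*(24*c^2 - 100*c)
(2) = 24*w + 12
(3) = z^2 - 1
(4) = -12*s^3 - 26*s^2 - 2*s + 2*z^3 + z^2*(12*s - 7) + z*(-2*s^2 - 23*s + 4) + 4
(5) = -9*l^2 + 44*l + 5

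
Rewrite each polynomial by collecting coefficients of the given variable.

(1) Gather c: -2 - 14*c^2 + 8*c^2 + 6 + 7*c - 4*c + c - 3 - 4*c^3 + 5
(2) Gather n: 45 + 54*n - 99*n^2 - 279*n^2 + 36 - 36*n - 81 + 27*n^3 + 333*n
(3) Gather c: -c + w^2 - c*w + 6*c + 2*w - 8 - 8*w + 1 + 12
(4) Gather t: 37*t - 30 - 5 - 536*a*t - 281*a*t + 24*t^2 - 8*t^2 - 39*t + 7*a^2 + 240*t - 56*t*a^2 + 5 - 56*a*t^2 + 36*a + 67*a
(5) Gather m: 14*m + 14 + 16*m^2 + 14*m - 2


(1) = -4*c^3 - 6*c^2 + 4*c + 6
(2) = 27*n^3 - 378*n^2 + 351*n
(3) = c*(5 - w) + w^2 - 6*w + 5
(4) = 7*a^2 + 103*a + t^2*(16 - 56*a) + t*(-56*a^2 - 817*a + 238) - 30
(5) = 16*m^2 + 28*m + 12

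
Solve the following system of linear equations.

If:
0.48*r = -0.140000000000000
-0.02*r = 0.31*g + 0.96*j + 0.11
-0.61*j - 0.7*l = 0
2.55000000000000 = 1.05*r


Then:
No Solution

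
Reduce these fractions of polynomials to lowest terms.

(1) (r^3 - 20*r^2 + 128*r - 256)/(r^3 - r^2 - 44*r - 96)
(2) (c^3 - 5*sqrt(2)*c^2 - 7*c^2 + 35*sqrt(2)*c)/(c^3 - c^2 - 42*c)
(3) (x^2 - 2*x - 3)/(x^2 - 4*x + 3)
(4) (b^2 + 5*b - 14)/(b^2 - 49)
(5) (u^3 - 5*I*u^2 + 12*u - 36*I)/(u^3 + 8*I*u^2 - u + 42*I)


(1) = (r^2 - 12*r + 32)/(r^2 + 7*r + 12)
(2) = (c - 5*sqrt(2))/(c + 6)
(3) = (x + 1)/(x - 1)
(4) = (b - 2)/(b - 7)
(5) = (u - 6*I)/(u + 7*I)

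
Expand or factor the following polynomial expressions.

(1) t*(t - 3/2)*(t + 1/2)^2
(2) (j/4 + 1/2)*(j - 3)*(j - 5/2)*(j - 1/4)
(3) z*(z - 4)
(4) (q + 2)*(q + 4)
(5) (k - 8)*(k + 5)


(1) = t^4 - t^3/2 - 5*t^2/4 - 3*t/8
(2) = j^4/4 - 15*j^3/16 - 21*j^2/32 + 127*j/32 - 15/16
(3) = z^2 - 4*z
(4) = q^2 + 6*q + 8
(5) = k^2 - 3*k - 40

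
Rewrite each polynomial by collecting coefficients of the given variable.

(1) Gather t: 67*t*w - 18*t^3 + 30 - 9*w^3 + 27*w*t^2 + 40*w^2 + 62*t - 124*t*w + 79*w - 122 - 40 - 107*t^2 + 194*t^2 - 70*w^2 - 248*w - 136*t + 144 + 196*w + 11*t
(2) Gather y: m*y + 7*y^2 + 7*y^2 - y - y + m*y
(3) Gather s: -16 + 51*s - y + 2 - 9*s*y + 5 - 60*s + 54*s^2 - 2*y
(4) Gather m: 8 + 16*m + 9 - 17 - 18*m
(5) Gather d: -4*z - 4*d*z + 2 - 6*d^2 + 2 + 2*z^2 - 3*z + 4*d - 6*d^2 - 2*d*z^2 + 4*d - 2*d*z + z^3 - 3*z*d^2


(1) = -18*t^3 + t^2*(27*w + 87) + t*(-57*w - 63) - 9*w^3 - 30*w^2 + 27*w + 12
(2) = 14*y^2 + y*(2*m - 2)
(3) = 54*s^2 + s*(-9*y - 9) - 3*y - 9
(4) = -2*m
(5) = d^2*(-3*z - 12) + d*(-2*z^2 - 6*z + 8) + z^3 + 2*z^2 - 7*z + 4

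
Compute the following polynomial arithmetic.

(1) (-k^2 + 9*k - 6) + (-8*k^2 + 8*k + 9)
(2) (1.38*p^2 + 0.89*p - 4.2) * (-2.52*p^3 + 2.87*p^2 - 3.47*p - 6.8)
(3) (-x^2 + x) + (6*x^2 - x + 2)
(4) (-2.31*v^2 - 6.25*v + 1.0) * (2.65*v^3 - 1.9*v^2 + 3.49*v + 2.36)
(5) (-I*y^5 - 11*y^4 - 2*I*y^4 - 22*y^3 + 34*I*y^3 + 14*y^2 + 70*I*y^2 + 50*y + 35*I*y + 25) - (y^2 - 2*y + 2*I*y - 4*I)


(1) = -9*k^2 + 17*k + 3
(2) = -3.4776*p^5 + 1.7178*p^4 + 8.3497*p^3 - 24.5263*p^2 + 8.522*p + 28.56
(3) = 5*x^2 + 2
(4) = -6.1215*v^5 - 12.1735*v^4 + 6.4631*v^3 - 29.1641*v^2 - 11.26*v + 2.36
(5) = -I*y^5 - 11*y^4 - 2*I*y^4 - 22*y^3 + 34*I*y^3 + 13*y^2 + 70*I*y^2 + 52*y + 33*I*y + 25 + 4*I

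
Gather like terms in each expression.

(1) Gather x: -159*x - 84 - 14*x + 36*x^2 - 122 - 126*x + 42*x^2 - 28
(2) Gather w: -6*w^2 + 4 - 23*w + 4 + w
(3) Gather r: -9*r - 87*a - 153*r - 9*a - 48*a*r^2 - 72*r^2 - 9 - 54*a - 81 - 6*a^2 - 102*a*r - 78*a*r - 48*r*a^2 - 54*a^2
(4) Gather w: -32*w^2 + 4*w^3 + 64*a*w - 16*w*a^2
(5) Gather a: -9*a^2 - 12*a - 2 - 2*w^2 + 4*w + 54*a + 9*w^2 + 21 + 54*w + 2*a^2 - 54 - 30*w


(1) = 78*x^2 - 299*x - 234
(2) = -6*w^2 - 22*w + 8
(3) = -60*a^2 - 150*a + r^2*(-48*a - 72) + r*(-48*a^2 - 180*a - 162) - 90
(4) = 4*w^3 - 32*w^2 + w*(-16*a^2 + 64*a)
(5) = -7*a^2 + 42*a + 7*w^2 + 28*w - 35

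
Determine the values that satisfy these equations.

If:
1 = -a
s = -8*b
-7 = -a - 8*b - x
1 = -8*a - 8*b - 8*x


Then:
a = -1
b = 57/56
s = -57/7
x = -1/7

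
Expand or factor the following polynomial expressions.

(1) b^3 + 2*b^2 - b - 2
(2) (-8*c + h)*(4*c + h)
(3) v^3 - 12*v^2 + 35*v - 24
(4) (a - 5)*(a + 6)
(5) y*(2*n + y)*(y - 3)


(1) = (b - 1)*(b + 1)*(b + 2)
(2) = -32*c^2 - 4*c*h + h^2
(3) = (v - 8)*(v - 3)*(v - 1)
(4) = a^2 + a - 30
(5) = 2*n*y^2 - 6*n*y + y^3 - 3*y^2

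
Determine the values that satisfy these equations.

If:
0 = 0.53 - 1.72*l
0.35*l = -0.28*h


Then:
h = -0.39
l = 0.31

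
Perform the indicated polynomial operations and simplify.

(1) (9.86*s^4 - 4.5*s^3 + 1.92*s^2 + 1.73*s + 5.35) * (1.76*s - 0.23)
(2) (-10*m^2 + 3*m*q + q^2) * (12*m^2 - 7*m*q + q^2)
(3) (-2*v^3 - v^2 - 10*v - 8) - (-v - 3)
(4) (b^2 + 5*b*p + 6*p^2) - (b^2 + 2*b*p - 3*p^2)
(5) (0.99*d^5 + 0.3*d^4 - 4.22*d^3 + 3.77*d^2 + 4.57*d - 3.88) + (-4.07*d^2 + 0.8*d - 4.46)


(1) = 17.3536*s^5 - 10.1878*s^4 + 4.4142*s^3 + 2.6032*s^2 + 9.0181*s - 1.2305
(2) = -120*m^4 + 106*m^3*q - 19*m^2*q^2 - 4*m*q^3 + q^4
(3) = -2*v^3 - v^2 - 9*v - 5
(4) = 3*b*p + 9*p^2
(5) = 0.99*d^5 + 0.3*d^4 - 4.22*d^3 - 0.3*d^2 + 5.37*d - 8.34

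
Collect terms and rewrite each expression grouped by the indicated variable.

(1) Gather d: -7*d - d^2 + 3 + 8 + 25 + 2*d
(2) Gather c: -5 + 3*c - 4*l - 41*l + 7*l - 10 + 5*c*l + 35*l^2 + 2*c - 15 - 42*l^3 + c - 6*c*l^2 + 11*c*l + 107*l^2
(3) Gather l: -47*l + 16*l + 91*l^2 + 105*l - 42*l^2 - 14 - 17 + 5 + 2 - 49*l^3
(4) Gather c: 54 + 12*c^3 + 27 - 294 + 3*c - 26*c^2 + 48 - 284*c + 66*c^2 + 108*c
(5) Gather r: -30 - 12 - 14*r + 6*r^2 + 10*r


(1) = -d^2 - 5*d + 36
(2) = c*(-6*l^2 + 16*l + 6) - 42*l^3 + 142*l^2 - 38*l - 30
(3) = -49*l^3 + 49*l^2 + 74*l - 24
(4) = 12*c^3 + 40*c^2 - 173*c - 165
(5) = 6*r^2 - 4*r - 42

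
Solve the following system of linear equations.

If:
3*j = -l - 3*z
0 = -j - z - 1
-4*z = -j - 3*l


Then:
j = -13/5
l = 3
z = 8/5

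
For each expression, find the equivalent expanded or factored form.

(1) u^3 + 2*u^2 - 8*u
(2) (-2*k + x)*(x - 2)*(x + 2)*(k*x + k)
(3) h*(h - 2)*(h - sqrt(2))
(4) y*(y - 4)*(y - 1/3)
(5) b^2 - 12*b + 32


(1) = u*(u - 2)*(u + 4)
(2) = -2*k^2*x^3 - 2*k^2*x^2 + 8*k^2*x + 8*k^2 + k*x^4 + k*x^3 - 4*k*x^2 - 4*k*x
(3) = h^3 - 2*h^2 - sqrt(2)*h^2 + 2*sqrt(2)*h
(4) = y^3 - 13*y^2/3 + 4*y/3
(5) = (b - 8)*(b - 4)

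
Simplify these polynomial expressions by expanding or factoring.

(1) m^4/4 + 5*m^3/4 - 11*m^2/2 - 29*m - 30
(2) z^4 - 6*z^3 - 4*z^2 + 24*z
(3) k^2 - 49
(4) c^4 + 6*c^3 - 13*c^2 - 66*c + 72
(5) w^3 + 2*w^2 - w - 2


(1) = (m/2 + 1)^2*(m - 5)*(m + 6)
(2) = z*(z - 6)*(z - 2)*(z + 2)
(3) = (k - 7)*(k + 7)
(4) = (c - 3)*(c - 1)*(c + 4)*(c + 6)
(5) = (w - 1)*(w + 1)*(w + 2)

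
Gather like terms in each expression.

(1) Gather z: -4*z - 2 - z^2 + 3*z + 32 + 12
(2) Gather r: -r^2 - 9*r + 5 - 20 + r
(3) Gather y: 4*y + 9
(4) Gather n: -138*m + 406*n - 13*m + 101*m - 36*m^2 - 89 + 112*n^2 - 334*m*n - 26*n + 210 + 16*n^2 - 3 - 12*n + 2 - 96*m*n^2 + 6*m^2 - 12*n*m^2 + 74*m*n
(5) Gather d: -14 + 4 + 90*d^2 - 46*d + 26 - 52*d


(1) = -z^2 - z + 42
(2) = -r^2 - 8*r - 15
(3) = 4*y + 9
(4) = -30*m^2 - 50*m + n^2*(128 - 96*m) + n*(-12*m^2 - 260*m + 368) + 120
(5) = 90*d^2 - 98*d + 16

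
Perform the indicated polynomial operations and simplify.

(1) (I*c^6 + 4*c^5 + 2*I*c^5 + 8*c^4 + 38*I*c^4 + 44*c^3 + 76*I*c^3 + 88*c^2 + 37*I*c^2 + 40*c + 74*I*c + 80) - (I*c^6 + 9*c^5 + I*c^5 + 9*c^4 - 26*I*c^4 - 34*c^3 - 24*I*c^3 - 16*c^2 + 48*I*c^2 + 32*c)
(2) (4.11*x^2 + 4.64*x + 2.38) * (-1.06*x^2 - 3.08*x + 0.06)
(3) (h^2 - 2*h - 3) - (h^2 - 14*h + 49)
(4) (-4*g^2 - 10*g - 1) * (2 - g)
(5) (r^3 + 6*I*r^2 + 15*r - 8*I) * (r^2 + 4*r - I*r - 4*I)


(1) = -5*c^5 + I*c^5 - c^4 + 64*I*c^4 + 78*c^3 + 100*I*c^3 + 104*c^2 - 11*I*c^2 + 8*c + 74*I*c + 80
(2) = -4.3566*x^4 - 17.5772*x^3 - 16.5674*x^2 - 7.052*x + 0.1428
(3) = 12*h - 52
(4) = 4*g^3 + 2*g^2 - 19*g - 2
(5) = r^5 + 4*r^4 + 5*I*r^4 + 21*r^3 + 20*I*r^3 + 84*r^2 - 23*I*r^2 - 8*r - 92*I*r - 32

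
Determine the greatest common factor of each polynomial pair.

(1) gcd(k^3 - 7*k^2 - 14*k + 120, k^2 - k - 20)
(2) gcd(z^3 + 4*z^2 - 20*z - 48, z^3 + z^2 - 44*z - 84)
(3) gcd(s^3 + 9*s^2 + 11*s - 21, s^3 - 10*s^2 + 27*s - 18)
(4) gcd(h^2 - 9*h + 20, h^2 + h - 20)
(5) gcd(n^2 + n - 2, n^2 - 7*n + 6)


(1) = k^2 - k - 20
(2) = z^2 + 8*z + 12
(3) = gcd((s - 1)*(s + 3)*(s + 7), (s - 6)*(s - 3)*(s - 1)) = s - 1
(4) = gcd((h - 5)*(h - 4), (h - 4)*(h + 5)) = h - 4
(5) = n - 1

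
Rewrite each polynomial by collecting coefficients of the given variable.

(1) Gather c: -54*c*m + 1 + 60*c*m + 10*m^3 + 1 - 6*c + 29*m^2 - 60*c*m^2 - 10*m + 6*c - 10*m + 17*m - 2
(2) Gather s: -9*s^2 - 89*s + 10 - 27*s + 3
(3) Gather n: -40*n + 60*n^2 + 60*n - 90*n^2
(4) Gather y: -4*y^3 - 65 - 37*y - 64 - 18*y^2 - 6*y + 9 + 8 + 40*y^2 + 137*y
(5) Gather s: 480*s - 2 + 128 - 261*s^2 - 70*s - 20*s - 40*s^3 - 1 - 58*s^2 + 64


(1) = c*(-60*m^2 + 6*m) + 10*m^3 + 29*m^2 - 3*m
(2) = -9*s^2 - 116*s + 13
(3) = -30*n^2 + 20*n
(4) = -4*y^3 + 22*y^2 + 94*y - 112
(5) = -40*s^3 - 319*s^2 + 390*s + 189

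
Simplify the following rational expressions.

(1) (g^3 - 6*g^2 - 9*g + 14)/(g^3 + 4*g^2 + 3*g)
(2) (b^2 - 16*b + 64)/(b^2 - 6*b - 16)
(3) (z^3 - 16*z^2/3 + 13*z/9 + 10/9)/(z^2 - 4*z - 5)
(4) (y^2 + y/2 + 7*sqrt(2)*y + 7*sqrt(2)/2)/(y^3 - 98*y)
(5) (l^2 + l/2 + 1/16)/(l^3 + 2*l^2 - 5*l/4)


(1) = (g^3 - 6*g^2 - 9*g + 14)/(g^3 + 4*g^2 + 3*g)
(2) = (b - 8)/(b + 2)
(3) = (9*z^2 - 3*z - 2)/(9*z + 9)
(4) = (2*y + 1)/(2*y^2 - 14*sqrt(2)*y)
(5) = (16*l^2 + 8*l + 1)/(16*l^3 + 32*l^2 - 20*l)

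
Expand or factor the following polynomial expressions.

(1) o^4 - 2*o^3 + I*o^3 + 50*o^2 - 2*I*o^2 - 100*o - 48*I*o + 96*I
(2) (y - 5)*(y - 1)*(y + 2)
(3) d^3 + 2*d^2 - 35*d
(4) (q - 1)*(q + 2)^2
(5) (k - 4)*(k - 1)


(1) = (o - 2)*(o - 6*I)*(o - I)*(o + 8*I)
(2) = y^3 - 4*y^2 - 7*y + 10
(3) = d*(d - 5)*(d + 7)
(4) = q^3 + 3*q^2 - 4
(5) = k^2 - 5*k + 4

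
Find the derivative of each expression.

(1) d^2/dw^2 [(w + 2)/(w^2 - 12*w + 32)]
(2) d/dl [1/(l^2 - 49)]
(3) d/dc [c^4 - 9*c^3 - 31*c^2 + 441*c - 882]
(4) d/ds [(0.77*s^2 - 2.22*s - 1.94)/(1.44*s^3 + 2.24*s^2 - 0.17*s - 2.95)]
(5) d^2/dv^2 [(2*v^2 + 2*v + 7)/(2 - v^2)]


(1) = 2*((10 - 3*w)*(w^2 - 12*w + 32) + 4*(w - 6)^2*(w + 2))/(w^2 - 12*w + 32)^3
(2) = -2*l/(l^2 - 49)^2
(3) = 4*c^3 - 27*c^2 - 62*c + 441
(4) = (-1.1088*s^4 + 6.3936*s^3 + 13.2227*s^2 + 4.1482*s + 6.2192)/(2.0736*s^6 + 6.4512*s^5 + 4.528*s^4 - 9.2576*s^3 - 13.1871*s^2 + 1.003*s + 8.7025)
(5) = 2*(-2*v^3 - 33*v^2 - 12*v - 22)/(v^6 - 6*v^4 + 12*v^2 - 8)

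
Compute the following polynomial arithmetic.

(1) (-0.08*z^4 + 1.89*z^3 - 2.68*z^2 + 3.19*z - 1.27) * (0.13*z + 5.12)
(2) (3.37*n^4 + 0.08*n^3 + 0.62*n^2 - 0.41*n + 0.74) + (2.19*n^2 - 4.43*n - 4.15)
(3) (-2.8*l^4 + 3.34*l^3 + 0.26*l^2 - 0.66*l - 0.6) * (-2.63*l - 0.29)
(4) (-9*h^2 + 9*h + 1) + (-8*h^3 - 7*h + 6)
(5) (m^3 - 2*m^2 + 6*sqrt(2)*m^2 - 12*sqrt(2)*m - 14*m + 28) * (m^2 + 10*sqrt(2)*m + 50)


(1) = -0.0104*z^5 - 0.1639*z^4 + 9.3284*z^3 - 13.3069*z^2 + 16.1677*z - 6.5024
(2) = 3.37*n^4 + 0.08*n^3 + 2.81*n^2 - 4.84*n - 3.41
(3) = 7.364*l^5 - 7.9722*l^4 - 1.6524*l^3 + 1.6604*l^2 + 1.7694*l + 0.174
(4) = -8*h^3 - 9*h^2 + 2*h + 7
(5) = m^5 - 2*m^4 + 16*sqrt(2)*m^4 - 32*sqrt(2)*m^3 + 156*m^3 - 312*m^2 + 160*sqrt(2)*m^2 - 700*m - 320*sqrt(2)*m + 1400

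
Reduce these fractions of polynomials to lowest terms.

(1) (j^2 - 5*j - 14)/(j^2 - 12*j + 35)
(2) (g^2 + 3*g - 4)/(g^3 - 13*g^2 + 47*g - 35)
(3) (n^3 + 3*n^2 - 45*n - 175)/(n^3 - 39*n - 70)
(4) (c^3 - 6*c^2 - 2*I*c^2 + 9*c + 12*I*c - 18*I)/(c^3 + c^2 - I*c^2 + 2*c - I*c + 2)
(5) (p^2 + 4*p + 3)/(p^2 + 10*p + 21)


(1) = (j + 2)/(j - 5)
(2) = (g + 4)/(g^2 - 12*g + 35)
(3) = (n + 5)/(n + 2)
(4) = (c^2 - 6*c + 9)/(c^2 + c*(1 + I) + I)
(5) = (p + 1)/(p + 7)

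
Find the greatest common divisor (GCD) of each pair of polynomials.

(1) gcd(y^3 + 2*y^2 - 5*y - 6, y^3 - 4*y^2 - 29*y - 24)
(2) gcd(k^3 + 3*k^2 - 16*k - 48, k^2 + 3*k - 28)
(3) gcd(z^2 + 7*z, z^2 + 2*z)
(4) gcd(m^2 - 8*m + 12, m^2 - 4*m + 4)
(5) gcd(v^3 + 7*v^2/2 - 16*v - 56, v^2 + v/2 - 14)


(1) = gcd((y - 2)*(y + 1)*(y + 3), (y - 8)*(y + 1)*(y + 3)) = y^2 + 4*y + 3
(2) = gcd((k - 4)*(k + 3)*(k + 4), (k - 4)*(k + 7)) = k - 4
(3) = z
(4) = gcd((m - 6)*(m - 2), (m - 2)^2) = m - 2
(5) = gcd((v - 4)*(v + 7/2)*(v + 4), (v - 7/2)*(v + 4)) = v + 4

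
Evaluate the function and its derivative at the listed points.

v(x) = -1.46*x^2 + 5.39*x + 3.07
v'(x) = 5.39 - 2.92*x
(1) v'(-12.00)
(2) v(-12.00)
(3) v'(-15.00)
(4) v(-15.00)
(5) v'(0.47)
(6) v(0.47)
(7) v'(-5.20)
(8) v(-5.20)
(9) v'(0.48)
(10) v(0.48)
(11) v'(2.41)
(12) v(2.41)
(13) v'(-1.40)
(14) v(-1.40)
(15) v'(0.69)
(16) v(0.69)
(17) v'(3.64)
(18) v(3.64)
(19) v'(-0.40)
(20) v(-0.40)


(1) = 40.43
(2) = -271.85
(3) = 49.19
(4) = -406.28
(5) = 4.02
(6) = 5.28
(7) = 20.57
(8) = -64.44
(9) = 3.99
(10) = 5.32
(11) = -1.65
(12) = 7.58
(13) = 9.48
(14) = -7.34
(15) = 3.38
(16) = 6.09
(17) = -5.24
(18) = 3.35
(19) = 6.56
(20) = 0.68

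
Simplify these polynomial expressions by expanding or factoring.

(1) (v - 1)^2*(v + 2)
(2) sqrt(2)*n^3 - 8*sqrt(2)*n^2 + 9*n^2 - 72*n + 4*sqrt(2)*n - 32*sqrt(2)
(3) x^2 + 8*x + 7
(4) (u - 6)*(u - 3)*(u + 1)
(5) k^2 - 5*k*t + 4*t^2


(1) = v^3 - 3*v + 2
(2) = (n - 8)*(n + 4*sqrt(2))*(sqrt(2)*n + 1)
(3) = (x + 1)*(x + 7)
(4) = u^3 - 8*u^2 + 9*u + 18
(5) = (k - 4*t)*(k - t)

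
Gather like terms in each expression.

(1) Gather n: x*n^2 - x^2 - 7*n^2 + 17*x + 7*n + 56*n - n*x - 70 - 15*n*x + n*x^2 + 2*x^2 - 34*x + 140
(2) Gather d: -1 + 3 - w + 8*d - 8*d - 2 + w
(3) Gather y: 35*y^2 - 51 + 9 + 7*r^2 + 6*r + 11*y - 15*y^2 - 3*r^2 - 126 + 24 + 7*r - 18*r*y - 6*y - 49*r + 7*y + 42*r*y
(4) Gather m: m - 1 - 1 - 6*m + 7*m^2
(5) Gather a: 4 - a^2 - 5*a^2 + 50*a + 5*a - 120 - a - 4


(1) = n^2*(x - 7) + n*(x^2 - 16*x + 63) + x^2 - 17*x + 70
(2) = 0
(3) = 4*r^2 - 36*r + 20*y^2 + y*(24*r + 12) - 144
(4) = 7*m^2 - 5*m - 2
(5) = -6*a^2 + 54*a - 120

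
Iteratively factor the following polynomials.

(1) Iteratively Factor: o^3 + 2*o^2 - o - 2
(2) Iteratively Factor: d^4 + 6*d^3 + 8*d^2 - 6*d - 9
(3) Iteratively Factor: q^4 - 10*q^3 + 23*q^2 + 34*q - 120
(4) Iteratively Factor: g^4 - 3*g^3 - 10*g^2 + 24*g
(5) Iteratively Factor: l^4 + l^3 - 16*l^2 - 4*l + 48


(1) = (o + 1)*(o^2 + o - 2) = (o + 1)*(o + 2)*(o - 1)
(2) = (d - 1)*(d^3 + 7*d^2 + 15*d + 9) = (d - 1)*(d + 3)*(d^2 + 4*d + 3) = (d - 1)*(d + 1)*(d + 3)*(d + 3)
(3) = (q + 2)*(q^3 - 12*q^2 + 47*q - 60) = (q - 5)*(q + 2)*(q^2 - 7*q + 12) = (q - 5)*(q - 3)*(q + 2)*(q - 4)
(4) = (g)*(g^3 - 3*g^2 - 10*g + 24) = g*(g + 3)*(g^2 - 6*g + 8) = g*(g - 2)*(g + 3)*(g - 4)
(5) = (l + 4)*(l^3 - 3*l^2 - 4*l + 12) = (l - 2)*(l + 4)*(l^2 - l - 6) = (l - 3)*(l - 2)*(l + 4)*(l + 2)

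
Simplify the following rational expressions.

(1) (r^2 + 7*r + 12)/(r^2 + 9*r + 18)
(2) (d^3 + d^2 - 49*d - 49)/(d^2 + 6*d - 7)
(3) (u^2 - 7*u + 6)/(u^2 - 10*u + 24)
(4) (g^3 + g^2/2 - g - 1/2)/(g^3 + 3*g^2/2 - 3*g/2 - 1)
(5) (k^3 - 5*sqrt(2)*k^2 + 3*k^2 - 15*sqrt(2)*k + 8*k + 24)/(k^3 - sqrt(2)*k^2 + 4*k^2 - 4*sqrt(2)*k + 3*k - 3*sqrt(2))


(1) = (r + 4)/(r + 6)
(2) = (d^2 - 6*d - 7)/(d - 1)
(3) = (u - 1)/(u - 4)
(4) = (g + 1)/(g + 2)
(5) = (k - 4*sqrt(2))/(k + 1)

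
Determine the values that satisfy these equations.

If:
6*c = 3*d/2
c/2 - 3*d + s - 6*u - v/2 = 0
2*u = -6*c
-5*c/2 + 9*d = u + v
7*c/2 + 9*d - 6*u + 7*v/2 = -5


Then:
c = -20/741
d = -80/741
s = -235/741
u = 20/247
v = -730/741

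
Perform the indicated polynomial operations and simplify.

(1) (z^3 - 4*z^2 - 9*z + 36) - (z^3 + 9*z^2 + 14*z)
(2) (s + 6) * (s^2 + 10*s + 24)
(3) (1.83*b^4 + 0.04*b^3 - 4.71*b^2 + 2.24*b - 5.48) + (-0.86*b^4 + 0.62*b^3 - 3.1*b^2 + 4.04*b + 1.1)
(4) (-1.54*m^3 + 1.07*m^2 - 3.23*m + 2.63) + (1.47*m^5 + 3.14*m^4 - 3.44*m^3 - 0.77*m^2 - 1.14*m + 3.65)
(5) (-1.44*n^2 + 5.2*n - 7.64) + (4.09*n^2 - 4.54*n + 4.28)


(1) = -13*z^2 - 23*z + 36
(2) = s^3 + 16*s^2 + 84*s + 144
(3) = 0.97*b^4 + 0.66*b^3 - 7.81*b^2 + 6.28*b - 4.38
(4) = 1.47*m^5 + 3.14*m^4 - 4.98*m^3 + 0.3*m^2 - 4.37*m + 6.28
(5) = 2.65*n^2 + 0.66*n - 3.36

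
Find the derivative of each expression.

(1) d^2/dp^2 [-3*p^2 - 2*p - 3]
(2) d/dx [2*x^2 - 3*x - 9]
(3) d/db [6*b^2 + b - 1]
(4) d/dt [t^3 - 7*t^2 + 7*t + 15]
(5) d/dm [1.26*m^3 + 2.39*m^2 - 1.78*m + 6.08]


(1) = -6
(2) = 4*x - 3
(3) = 12*b + 1
(4) = 3*t^2 - 14*t + 7
(5) = 3.78*m^2 + 4.78*m - 1.78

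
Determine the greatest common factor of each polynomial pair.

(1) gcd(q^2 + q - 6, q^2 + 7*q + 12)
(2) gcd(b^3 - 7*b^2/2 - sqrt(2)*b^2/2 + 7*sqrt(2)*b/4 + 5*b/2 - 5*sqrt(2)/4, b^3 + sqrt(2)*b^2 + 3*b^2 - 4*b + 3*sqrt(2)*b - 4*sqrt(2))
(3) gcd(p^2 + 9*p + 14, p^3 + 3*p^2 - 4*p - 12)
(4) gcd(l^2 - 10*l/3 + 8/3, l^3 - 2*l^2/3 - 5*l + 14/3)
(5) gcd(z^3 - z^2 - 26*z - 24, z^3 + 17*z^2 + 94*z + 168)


(1) = gcd((q - 2)*(q + 3), (q + 3)*(q + 4)) = q + 3
(2) = gcd((b - 5/2)*(b - 1)*(b - sqrt(2)/2), (b - 1)*(b + 4)*(b + sqrt(2))) = b - 1
(3) = p + 2
(4) = l - 2
(5) = z + 4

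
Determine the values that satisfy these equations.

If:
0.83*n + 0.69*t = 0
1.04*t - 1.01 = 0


Then:
n = -0.81
t = 0.97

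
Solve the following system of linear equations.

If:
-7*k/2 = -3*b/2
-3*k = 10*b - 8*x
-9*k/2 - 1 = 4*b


Then:
b = -14/83
k = -6/83
x = -79/332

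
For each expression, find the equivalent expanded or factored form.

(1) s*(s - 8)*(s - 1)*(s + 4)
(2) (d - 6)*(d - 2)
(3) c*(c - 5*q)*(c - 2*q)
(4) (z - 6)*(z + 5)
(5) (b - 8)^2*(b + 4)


(1) = s^4 - 5*s^3 - 28*s^2 + 32*s
(2) = d^2 - 8*d + 12
(3) = c^3 - 7*c^2*q + 10*c*q^2
(4) = z^2 - z - 30
(5) = b^3 - 12*b^2 + 256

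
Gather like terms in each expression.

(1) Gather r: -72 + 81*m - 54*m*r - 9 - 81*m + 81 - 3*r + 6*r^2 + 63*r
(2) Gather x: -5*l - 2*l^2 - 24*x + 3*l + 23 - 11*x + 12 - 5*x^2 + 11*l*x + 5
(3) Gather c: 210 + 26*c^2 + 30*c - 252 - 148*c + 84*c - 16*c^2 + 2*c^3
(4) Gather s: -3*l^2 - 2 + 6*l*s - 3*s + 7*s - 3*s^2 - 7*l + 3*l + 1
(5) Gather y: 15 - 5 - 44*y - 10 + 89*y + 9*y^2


(1) = 6*r^2 + r*(60 - 54*m)
(2) = -2*l^2 - 2*l - 5*x^2 + x*(11*l - 35) + 40
(3) = 2*c^3 + 10*c^2 - 34*c - 42
(4) = -3*l^2 - 4*l - 3*s^2 + s*(6*l + 4) - 1
(5) = 9*y^2 + 45*y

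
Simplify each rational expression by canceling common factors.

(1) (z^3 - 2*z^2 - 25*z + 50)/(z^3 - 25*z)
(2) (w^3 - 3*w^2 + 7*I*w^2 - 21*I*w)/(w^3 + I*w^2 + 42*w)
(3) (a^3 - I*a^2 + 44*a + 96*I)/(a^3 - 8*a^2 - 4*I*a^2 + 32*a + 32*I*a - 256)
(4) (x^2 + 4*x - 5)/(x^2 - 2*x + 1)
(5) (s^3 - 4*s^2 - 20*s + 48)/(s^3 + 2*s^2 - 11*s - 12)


(1) = (z - 2)/z
(2) = (w - 3)/(w - 6*I)
(3) = (a + 3*I)/(a - 8)
(4) = (x + 5)/(x - 1)
(5) = (s^2 - 8*s + 12)/(s^2 - 2*s - 3)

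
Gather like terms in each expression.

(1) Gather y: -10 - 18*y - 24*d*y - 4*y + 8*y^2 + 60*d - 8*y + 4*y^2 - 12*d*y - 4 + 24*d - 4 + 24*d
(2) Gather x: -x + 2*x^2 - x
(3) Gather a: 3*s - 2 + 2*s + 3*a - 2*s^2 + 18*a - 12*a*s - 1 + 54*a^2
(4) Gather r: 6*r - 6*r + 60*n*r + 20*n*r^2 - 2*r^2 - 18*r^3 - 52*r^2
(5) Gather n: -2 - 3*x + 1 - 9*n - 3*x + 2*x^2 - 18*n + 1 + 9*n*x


(1) = 108*d + 12*y^2 + y*(-36*d - 30) - 18
(2) = 2*x^2 - 2*x
(3) = 54*a^2 + a*(21 - 12*s) - 2*s^2 + 5*s - 3
(4) = 60*n*r - 18*r^3 + r^2*(20*n - 54)
(5) = n*(9*x - 27) + 2*x^2 - 6*x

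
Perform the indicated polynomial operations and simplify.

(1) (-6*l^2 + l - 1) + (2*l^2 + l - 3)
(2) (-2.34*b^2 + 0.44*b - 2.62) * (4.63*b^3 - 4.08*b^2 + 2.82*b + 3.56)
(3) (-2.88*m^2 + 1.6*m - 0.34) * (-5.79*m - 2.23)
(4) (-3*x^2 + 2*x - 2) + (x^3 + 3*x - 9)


(1) = -4*l^2 + 2*l - 4
(2) = -10.8342*b^5 + 11.5844*b^4 - 20.5246*b^3 + 3.6*b^2 - 5.822*b - 9.3272
(3) = 16.6752*m^3 - 2.8416*m^2 - 1.5994*m + 0.7582
(4) = x^3 - 3*x^2 + 5*x - 11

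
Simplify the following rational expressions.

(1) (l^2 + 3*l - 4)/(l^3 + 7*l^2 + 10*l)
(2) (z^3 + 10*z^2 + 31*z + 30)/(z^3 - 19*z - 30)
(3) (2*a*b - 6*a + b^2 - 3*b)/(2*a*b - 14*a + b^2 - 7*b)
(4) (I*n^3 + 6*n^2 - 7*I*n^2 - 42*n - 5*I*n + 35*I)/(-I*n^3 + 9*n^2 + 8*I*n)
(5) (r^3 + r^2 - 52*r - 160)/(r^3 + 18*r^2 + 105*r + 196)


(1) = (l^2 + 3*l - 4)/(l^3 + 7*l^2 + 10*l)
(2) = (z + 5)/(z - 5)
(3) = (b - 3)/(b - 7)
(4) = (-n^3 + n^2*(7 + 6*I) + n*(5 - 42*I) - 35)/(n^3 + 9*I*n^2 - 8*n)
(5) = (r^2 - 3*r - 40)/(r^2 + 14*r + 49)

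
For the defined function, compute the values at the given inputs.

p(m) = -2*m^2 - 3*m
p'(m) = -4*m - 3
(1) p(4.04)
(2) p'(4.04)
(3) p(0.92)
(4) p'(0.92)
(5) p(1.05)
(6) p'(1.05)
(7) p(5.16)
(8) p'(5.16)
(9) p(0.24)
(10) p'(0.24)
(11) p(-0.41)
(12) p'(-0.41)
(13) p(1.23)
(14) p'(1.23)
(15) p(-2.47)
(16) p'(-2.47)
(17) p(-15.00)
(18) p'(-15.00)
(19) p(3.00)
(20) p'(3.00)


(1) = -44.76
(2) = -19.16
(3) = -4.45
(4) = -6.68
(5) = -5.36
(6) = -7.20
(7) = -68.73
(8) = -23.64
(9) = -0.84
(10) = -3.96
(11) = 0.89
(12) = -1.36
(13) = -6.72
(14) = -7.92
(15) = -4.79
(16) = 6.88
(17) = -405.00
(18) = 57.00
(19) = -27.00
(20) = -15.00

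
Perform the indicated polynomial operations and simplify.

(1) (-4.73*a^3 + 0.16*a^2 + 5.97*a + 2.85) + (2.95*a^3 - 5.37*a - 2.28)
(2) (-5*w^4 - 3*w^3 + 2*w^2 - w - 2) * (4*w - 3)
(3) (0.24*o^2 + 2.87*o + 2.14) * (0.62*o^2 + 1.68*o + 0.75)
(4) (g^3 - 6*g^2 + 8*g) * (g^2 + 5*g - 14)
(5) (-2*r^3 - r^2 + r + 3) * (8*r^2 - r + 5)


(1) = -1.78*a^3 + 0.16*a^2 + 0.6*a + 0.57
(2) = -20*w^5 + 3*w^4 + 17*w^3 - 10*w^2 - 5*w + 6
(3) = 0.1488*o^4 + 2.1826*o^3 + 6.3284*o^2 + 5.7477*o + 1.605
(4) = g^5 - g^4 - 36*g^3 + 124*g^2 - 112*g
(5) = -16*r^5 - 6*r^4 - r^3 + 18*r^2 + 2*r + 15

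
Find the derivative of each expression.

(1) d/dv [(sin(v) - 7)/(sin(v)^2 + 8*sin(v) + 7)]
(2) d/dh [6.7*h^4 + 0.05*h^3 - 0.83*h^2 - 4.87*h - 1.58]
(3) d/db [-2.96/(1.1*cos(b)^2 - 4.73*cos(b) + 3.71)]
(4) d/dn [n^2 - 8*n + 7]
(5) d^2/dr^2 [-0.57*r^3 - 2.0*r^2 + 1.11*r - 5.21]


(1) = (14*sin(v) + cos(v)^2 + 62)*cos(v)/(sin(v)^2 + 8*sin(v) + 7)^2
(2) = 26.8*h^3 + 0.15*h^2 - 1.66*h - 4.87
(3) = (14.0008 - 6.512*cos(b))*sin(b)/(1.1*cos(b)^2 - 4.73*cos(b) + 3.71)^2
(4) = 2*n - 8
(5) = -3.42*r - 4.0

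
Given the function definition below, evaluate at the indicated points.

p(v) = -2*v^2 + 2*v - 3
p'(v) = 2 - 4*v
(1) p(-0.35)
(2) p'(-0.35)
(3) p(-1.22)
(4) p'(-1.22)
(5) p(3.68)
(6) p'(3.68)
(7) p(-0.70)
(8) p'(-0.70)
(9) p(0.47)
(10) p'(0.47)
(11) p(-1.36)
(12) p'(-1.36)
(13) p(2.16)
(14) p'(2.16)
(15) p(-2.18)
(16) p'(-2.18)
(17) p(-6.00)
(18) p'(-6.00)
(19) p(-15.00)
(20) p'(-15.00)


(1) = -3.95
(2) = 3.40
(3) = -8.42
(4) = 6.88
(5) = -22.72
(6) = -12.72
(7) = -5.38
(8) = 4.80
(9) = -2.50
(10) = 0.12
(11) = -9.42
(12) = 7.44
(13) = -8.01
(14) = -6.64
(15) = -16.86
(16) = 10.72
(17) = -87.00
(18) = 26.00
(19) = -483.00
(20) = 62.00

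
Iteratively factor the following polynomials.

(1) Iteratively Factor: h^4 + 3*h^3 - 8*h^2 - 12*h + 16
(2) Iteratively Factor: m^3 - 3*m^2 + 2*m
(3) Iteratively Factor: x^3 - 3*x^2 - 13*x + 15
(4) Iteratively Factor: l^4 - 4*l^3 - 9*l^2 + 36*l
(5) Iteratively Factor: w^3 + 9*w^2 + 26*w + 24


(1) = (h + 4)*(h^3 - h^2 - 4*h + 4) = (h + 2)*(h + 4)*(h^2 - 3*h + 2) = (h - 1)*(h + 2)*(h + 4)*(h - 2)
(2) = (m - 1)*(m^2 - 2*m) = (m - 2)*(m - 1)*(m)
(3) = (x - 1)*(x^2 - 2*x - 15) = (x - 1)*(x + 3)*(x - 5)
(4) = (l - 4)*(l^3 - 9*l) = l*(l - 4)*(l^2 - 9) = l*(l - 4)*(l + 3)*(l - 3)
(5) = (w + 3)*(w^2 + 6*w + 8) = (w + 2)*(w + 3)*(w + 4)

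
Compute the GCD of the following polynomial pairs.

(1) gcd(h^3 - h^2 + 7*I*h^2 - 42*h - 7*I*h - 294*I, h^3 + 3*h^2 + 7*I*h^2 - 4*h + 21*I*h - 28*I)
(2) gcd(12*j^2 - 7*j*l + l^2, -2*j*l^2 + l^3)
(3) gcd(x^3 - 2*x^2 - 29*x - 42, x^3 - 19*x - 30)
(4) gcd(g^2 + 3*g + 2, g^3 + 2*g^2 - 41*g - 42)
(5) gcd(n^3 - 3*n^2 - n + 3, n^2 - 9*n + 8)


(1) = gcd((h - 7)*(h + 6)*(h + 7*I), (h - 1)*(h + 4)*(h + 7*I)) = h + 7*I
(2) = 1
(3) = x^2 + 5*x + 6
(4) = g + 1
(5) = n - 1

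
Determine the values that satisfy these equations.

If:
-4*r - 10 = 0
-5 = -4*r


Then:
No Solution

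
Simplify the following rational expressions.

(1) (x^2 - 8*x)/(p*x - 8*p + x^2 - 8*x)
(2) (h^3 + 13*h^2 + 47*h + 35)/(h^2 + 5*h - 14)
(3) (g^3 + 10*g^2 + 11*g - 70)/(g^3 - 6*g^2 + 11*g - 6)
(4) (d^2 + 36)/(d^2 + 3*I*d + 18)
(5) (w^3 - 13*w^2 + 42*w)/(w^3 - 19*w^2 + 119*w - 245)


(1) = x/(p + x)
(2) = (h^2 + 6*h + 5)/(h - 2)
(3) = (g^2 + 12*g + 35)/(g^2 - 4*g + 3)
(4) = (d - 6*I)/(d - 3*I)
(5) = (w^2 - 6*w)/(w^2 - 12*w + 35)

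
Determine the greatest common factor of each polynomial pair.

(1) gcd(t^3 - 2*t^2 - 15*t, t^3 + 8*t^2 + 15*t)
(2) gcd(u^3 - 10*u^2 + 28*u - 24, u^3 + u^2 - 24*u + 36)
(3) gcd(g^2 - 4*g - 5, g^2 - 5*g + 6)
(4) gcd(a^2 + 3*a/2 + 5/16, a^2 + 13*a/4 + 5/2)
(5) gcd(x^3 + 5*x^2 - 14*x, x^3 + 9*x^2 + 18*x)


(1) = gcd(t*(t - 5)*(t + 3), t*(t + 3)*(t + 5)) = t^2 + 3*t
(2) = u - 2
(3) = gcd((g - 5)*(g + 1), (g - 3)*(g - 2)) = 1
(4) = gcd((a + 1/4)*(a + 5/4), (a + 5/4)*(a + 2)) = a + 5/4
(5) = x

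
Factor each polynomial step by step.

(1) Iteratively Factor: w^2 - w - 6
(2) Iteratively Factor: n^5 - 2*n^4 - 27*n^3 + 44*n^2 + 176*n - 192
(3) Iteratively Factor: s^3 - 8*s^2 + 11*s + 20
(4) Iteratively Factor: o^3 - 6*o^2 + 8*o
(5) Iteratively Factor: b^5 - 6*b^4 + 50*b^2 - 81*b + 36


(1) = (w + 2)*(w - 3)
(2) = (n - 4)*(n^4 + 2*n^3 - 19*n^2 - 32*n + 48) = (n - 4)*(n - 1)*(n^3 + 3*n^2 - 16*n - 48) = (n - 4)^2*(n - 1)*(n^2 + 7*n + 12) = (n - 4)^2*(n - 1)*(n + 4)*(n + 3)
(3) = (s - 4)*(s^2 - 4*s - 5) = (s - 5)*(s - 4)*(s + 1)
(4) = (o - 2)*(o^2 - 4*o) = (o - 4)*(o - 2)*(o)
(5) = (b - 3)*(b^4 - 3*b^3 - 9*b^2 + 23*b - 12) = (b - 3)*(b - 1)*(b^3 - 2*b^2 - 11*b + 12) = (b - 3)*(b - 1)^2*(b^2 - b - 12) = (b - 3)*(b - 1)^2*(b + 3)*(b - 4)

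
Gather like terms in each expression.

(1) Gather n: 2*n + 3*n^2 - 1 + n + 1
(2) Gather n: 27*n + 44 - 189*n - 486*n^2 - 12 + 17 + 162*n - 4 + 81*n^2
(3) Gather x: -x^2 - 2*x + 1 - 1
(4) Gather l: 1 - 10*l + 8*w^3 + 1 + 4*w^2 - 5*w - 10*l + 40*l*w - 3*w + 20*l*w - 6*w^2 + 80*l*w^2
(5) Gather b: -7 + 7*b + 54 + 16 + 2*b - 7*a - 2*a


(1) = 3*n^2 + 3*n
(2) = 45 - 405*n^2
(3) = -x^2 - 2*x
(4) = l*(80*w^2 + 60*w - 20) + 8*w^3 - 2*w^2 - 8*w + 2
(5) = -9*a + 9*b + 63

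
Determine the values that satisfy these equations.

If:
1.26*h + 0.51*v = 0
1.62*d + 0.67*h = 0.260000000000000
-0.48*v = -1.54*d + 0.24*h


Then:
d = 0.49
h = -0.80
v = 1.98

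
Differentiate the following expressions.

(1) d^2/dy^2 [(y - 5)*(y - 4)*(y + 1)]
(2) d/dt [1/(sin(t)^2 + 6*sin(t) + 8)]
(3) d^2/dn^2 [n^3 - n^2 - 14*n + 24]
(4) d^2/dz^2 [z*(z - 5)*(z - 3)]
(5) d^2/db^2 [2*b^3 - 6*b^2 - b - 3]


(1) = 6*y - 16
(2) = -2*(sin(t) + 3)*cos(t)/(sin(t)^2 + 6*sin(t) + 8)^2
(3) = 6*n - 2
(4) = 6*z - 16
(5) = 12*b - 12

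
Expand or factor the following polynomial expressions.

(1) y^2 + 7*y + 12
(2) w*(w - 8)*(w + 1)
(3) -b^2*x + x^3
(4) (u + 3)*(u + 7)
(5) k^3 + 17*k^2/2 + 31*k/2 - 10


(1) = (y + 3)*(y + 4)
(2) = w^3 - 7*w^2 - 8*w
(3) = x*(-b + x)*(b + x)
(4) = u^2 + 10*u + 21
(5) = (k - 1/2)*(k + 4)*(k + 5)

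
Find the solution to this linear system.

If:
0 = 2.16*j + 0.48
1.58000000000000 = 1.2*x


Then:
j = -0.22
x = 1.32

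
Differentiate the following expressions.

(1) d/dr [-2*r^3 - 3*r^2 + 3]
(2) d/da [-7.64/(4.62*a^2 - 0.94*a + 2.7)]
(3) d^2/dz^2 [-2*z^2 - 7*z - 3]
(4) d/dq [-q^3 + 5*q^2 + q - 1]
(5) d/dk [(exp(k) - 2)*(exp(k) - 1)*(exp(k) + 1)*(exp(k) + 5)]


(1) = 6*r*(-r - 1)
(2) = (70.5936*a - 7.1816)/(4.62*a^2 - 0.94*a + 2.7)^2
(3) = -4
(4) = -3*q^2 + 10*q + 1
(5) = (4*exp(3*k) + 9*exp(2*k) - 22*exp(k) - 3)*exp(k)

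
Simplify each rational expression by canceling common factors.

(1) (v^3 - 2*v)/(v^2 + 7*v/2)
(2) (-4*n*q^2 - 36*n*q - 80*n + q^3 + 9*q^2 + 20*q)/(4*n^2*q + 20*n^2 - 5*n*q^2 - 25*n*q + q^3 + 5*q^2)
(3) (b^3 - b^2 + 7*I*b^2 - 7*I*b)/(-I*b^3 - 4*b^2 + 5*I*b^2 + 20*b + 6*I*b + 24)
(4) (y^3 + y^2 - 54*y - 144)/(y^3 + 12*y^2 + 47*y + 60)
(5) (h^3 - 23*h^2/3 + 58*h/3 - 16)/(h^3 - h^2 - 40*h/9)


(1) = (2*v^2 - 4)/(2*v + 7)
(2) = (q + 4)/(-n + q)
(3) = (I*b^3 + b^2*(-7 - I) + 7*b)/(b^3 + b^2*(-5 - 4*I) + b*(-6 + 20*I) + 24*I)
(4) = (y^2 - 2*y - 48)/(y^2 + 9*y + 20)
(5) = (3*h^2 - 15*h + 18)/(3*h^2 + 5*h)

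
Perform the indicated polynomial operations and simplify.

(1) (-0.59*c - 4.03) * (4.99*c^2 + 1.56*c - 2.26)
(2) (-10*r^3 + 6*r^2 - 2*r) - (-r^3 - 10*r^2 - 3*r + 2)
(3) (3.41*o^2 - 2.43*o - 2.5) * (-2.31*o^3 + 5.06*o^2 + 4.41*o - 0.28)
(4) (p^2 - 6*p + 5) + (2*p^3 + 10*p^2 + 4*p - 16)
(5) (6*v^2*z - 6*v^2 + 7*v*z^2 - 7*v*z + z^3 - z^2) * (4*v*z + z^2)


(1) = -2.9441*c^3 - 21.0301*c^2 - 4.9534*c + 9.1078
(2) = -9*r^3 + 16*r^2 + r - 2
(3) = -7.8771*o^5 + 22.8679*o^4 + 8.5173*o^3 - 24.3211*o^2 - 10.3446*o + 0.7
(4) = 2*p^3 + 11*p^2 - 2*p - 11
(5) = 24*v^3*z^2 - 24*v^3*z + 34*v^2*z^3 - 34*v^2*z^2 + 11*v*z^4 - 11*v*z^3 + z^5 - z^4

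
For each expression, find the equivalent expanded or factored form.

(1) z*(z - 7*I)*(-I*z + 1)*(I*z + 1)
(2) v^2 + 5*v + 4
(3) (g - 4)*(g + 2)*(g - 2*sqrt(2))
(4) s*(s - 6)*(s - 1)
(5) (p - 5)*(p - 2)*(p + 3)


(1) = z^4 - 7*I*z^3 + z^2 - 7*I*z
(2) = (v + 1)*(v + 4)
(3) = g^3 - 2*sqrt(2)*g^2 - 2*g^2 - 8*g + 4*sqrt(2)*g + 16*sqrt(2)
(4) = s^3 - 7*s^2 + 6*s
(5) = p^3 - 4*p^2 - 11*p + 30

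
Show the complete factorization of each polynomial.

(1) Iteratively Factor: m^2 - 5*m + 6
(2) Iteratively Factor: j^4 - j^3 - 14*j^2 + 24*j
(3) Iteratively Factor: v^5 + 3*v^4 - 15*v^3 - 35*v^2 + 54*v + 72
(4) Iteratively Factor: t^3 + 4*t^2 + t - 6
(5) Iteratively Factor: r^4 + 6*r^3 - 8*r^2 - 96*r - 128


(1) = (m - 2)*(m - 3)
(2) = (j - 3)*(j^3 + 2*j^2 - 8*j) = j*(j - 3)*(j^2 + 2*j - 8) = j*(j - 3)*(j - 2)*(j + 4)
(3) = (v + 3)*(v^4 - 15*v^2 + 10*v + 24) = (v - 2)*(v + 3)*(v^3 + 2*v^2 - 11*v - 12) = (v - 2)*(v + 3)*(v + 4)*(v^2 - 2*v - 3) = (v - 2)*(v + 1)*(v + 3)*(v + 4)*(v - 3)
(4) = (t + 2)*(t^2 + 2*t - 3) = (t - 1)*(t + 2)*(t + 3)
(5) = (r + 4)*(r^3 + 2*r^2 - 16*r - 32) = (r - 4)*(r + 4)*(r^2 + 6*r + 8) = (r - 4)*(r + 2)*(r + 4)*(r + 4)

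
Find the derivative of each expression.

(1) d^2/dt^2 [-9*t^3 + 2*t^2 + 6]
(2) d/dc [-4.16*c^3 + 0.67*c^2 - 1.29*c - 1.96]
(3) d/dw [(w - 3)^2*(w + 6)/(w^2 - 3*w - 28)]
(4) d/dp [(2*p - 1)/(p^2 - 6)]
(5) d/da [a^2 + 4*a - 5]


(1) = 4 - 54*t
(2) = -12.48*c^2 + 1.34*c - 1.29
(3) = (w^4 - 6*w^3 - 57*w^2 - 108*w + 918)/(w^4 - 6*w^3 - 47*w^2 + 168*w + 784)
(4) = 2*(-p^2 + p - 6)/(p^4 - 12*p^2 + 36)
(5) = 2*a + 4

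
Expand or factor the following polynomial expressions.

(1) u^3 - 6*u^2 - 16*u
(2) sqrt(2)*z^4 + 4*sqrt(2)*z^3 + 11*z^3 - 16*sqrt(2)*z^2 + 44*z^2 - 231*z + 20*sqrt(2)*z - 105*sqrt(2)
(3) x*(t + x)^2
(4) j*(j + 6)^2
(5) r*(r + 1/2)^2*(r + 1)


(1) = u*(u - 8)*(u + 2)
(2) = (z - 3)*(z + 7)*(z + 5*sqrt(2))*(sqrt(2)*z + 1)
(3) = t^2*x + 2*t*x^2 + x^3
(4) = j^3 + 12*j^2 + 36*j
(5) = r^4 + 2*r^3 + 5*r^2/4 + r/4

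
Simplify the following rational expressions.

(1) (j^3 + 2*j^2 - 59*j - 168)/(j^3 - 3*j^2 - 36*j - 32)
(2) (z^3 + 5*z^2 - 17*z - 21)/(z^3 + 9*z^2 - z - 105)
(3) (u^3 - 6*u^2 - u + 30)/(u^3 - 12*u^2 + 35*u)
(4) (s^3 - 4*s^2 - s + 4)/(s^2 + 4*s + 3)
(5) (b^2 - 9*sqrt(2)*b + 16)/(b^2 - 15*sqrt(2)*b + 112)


(1) = (j^2 + 10*j + 21)/(j^2 + 5*j + 4)
(2) = (z + 1)/(z + 5)
(3) = (u^2 - u - 6)/(u^2 - 7*u)
(4) = (s^2 - 5*s + 4)/(s + 3)
(5) = (b - sqrt(2))/(b - 7*sqrt(2))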